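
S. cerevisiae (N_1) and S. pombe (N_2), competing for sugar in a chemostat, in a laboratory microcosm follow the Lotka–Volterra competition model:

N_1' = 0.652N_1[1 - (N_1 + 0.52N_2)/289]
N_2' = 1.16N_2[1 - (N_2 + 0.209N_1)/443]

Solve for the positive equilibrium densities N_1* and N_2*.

Setting both brackets to zero gives the nullclines N_1 + 0.52N_2 = 289 and 0.209N_1 + N_2 = 443.
Substituting N_2 = 443 - 0.209N_1 into the first: N_1(1 - 0.52·0.209) = 289 - 0.52·443.
So N_1* = 58.6/0.891 = 65.8, and then N_2* = 443 - 0.209·65.8 = 429.

N_1* ≈ 65.8, N_2* ≈ 429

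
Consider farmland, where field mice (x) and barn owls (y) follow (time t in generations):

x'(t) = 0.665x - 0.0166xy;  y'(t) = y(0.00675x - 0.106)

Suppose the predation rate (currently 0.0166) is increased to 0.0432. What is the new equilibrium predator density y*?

At the interior fixed point, setting dx/dt = 0 with x > 0 fixes y* = (prey growth rate)/(xy coefficient) — independent of the other coefficients.
With the change, y* = 0.665/0.0432 = 15.4; it falls from 40.1.

y* ≈ 15.4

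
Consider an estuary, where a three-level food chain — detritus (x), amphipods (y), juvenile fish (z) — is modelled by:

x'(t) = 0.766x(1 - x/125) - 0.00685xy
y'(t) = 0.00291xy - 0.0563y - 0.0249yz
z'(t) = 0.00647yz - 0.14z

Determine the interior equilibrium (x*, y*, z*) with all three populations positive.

x* ≈ 101, y* ≈ 21.6, z* ≈ 9.52

From dz/dt = 0: 0.00647y* = 0.14, so y* = 21.6.
From dx/dt = 0: 0.766(1 - x*/125) = 0.00685·21.6, giving x* = 125·(1 - 0.194) = 101.
From dy/dt = 0: 0.00291·101 - 0.0563 = 0.0249z*, so z* = 0.237/0.0249 = 9.52.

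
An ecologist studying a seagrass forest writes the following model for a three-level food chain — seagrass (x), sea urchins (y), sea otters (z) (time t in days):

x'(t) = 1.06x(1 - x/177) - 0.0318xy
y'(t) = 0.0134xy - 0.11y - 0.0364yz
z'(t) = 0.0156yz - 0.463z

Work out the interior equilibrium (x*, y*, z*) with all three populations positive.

x* ≈ 19.4, y* ≈ 29.7, z* ≈ 4.12

From dz/dt = 0: 0.0156y* = 0.463, so y* = 29.7.
From dx/dt = 0: 1.06(1 - x*/177) = 0.0318·29.7, giving x* = 177·(1 - 0.89) = 19.4.
From dy/dt = 0: 0.0134·19.4 - 0.11 = 0.0364z*, so z* = 0.15/0.0364 = 4.12.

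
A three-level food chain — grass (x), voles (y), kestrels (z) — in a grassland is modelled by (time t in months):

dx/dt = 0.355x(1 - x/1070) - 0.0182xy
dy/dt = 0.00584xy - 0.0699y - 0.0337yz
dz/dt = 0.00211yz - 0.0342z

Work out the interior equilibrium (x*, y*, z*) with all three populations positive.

From dz/dt = 0: 0.00211y* = 0.0342, so y* = 16.2.
From dx/dt = 0: 0.355(1 - x*/1070) = 0.0182·16.2, giving x* = 1070·(1 - 0.831) = 181.
From dy/dt = 0: 0.00584·181 - 0.0699 = 0.0337z*, so z* = 0.986/0.0337 = 29.3.

x* ≈ 181, y* ≈ 16.2, z* ≈ 29.3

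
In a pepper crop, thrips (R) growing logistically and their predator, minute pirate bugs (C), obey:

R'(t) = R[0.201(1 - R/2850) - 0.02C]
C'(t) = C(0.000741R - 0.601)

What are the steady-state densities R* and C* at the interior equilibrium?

From dC/dt = 0 with C > 0: 0.000741R* = 0.601, so R* = 811.
Substitute into dR/dt = 0: 0.201(1 - 811/2850) = 0.02C*.
The bracket is 0.715, giving C* = 0.144/0.02 = 7.19.

R* ≈ 811, C* ≈ 7.19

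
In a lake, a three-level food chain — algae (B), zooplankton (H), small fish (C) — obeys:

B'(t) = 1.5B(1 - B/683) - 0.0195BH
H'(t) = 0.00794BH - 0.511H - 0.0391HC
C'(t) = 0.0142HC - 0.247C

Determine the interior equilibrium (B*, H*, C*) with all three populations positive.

From dC/dt = 0: 0.0142H* = 0.247, so H* = 17.4.
From dB/dt = 0: 1.5(1 - B*/683) = 0.0195·17.4, giving B* = 683·(1 - 0.226) = 529.
From dH/dt = 0: 0.00794·529 - 0.511 = 0.0391C*, so C* = 3.69/0.0391 = 94.3.

B* ≈ 529, H* ≈ 17.4, C* ≈ 94.3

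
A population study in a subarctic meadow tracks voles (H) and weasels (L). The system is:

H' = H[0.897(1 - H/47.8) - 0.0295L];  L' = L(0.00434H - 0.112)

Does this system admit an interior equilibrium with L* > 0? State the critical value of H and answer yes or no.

The predator equation gives dL/dt > 0 only when H > 0.112/0.00434 = 25.8.
Without the predator, H → K = 47.8. Since 47.8 > 25.8, the predator can invade and persist.

Threshold H = 25.8; K > 25.8, so yes, the predator persists.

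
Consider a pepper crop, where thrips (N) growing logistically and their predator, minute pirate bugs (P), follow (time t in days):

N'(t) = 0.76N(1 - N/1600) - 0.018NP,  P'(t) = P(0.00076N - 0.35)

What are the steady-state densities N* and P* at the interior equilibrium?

From dP/dt = 0 with P > 0: 0.00076N* = 0.35, so N* = 461.
Substitute into dN/dt = 0: 0.76(1 - 461/1600) = 0.018P*.
The bracket is 0.712, giving P* = 0.541/0.018 = 30.1.

N* ≈ 461, P* ≈ 30.1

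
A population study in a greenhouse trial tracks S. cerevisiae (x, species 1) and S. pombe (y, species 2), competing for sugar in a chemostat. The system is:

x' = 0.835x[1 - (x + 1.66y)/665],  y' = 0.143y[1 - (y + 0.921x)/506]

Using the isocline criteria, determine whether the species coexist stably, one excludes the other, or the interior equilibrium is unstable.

unstable coexistence (outcome depends on initial conditions)

Compare the nullcline intercepts: K1/α12 = 665/1.66 = 401 < K2 = 506; K2/α21 = 506/0.921 = 549 < K1 = 665.
Since both are reversed, neither can invade when rare; the interior point is a saddle.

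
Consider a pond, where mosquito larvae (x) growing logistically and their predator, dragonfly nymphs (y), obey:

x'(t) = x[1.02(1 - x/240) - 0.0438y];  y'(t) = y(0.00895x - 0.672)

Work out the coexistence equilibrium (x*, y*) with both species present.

From dy/dt = 0 with y > 0: 0.00895x* = 0.672, so x* = 75.1.
Substitute into dx/dt = 0: 1.02(1 - 75.1/240) = 0.0438y*.
The bracket is 0.687, giving y* = 0.701/0.0438 = 16.

x* ≈ 75.1, y* ≈ 16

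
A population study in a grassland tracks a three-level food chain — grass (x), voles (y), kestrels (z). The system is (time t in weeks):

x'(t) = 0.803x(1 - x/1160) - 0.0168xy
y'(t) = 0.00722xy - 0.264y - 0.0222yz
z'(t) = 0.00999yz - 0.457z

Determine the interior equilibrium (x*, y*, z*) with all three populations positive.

x* ≈ 49.8, y* ≈ 45.7, z* ≈ 4.3

From dz/dt = 0: 0.00999y* = 0.457, so y* = 45.7.
From dx/dt = 0: 0.803(1 - x*/1160) = 0.0168·45.7, giving x* = 1160·(1 - 0.957) = 49.8.
From dy/dt = 0: 0.00722·49.8 - 0.264 = 0.0222z*, so z* = 0.0955/0.0222 = 4.3.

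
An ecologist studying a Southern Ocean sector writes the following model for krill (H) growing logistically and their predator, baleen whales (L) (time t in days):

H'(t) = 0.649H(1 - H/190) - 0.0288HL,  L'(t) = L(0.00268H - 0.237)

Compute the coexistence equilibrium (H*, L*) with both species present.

H* ≈ 88.4, L* ≈ 12

From dL/dt = 0 with L > 0: 0.00268H* = 0.237, so H* = 88.4.
Substitute into dH/dt = 0: 0.649(1 - 88.4/190) = 0.0288L*.
The bracket is 0.535, giving L* = 0.347/0.0288 = 12.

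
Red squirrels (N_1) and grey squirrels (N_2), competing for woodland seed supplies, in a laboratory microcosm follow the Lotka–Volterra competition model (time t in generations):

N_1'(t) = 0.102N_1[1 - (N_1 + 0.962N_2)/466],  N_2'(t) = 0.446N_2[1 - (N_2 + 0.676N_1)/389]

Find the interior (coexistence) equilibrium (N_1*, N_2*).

N_1* ≈ 262, N_2* ≈ 212

Setting both brackets to zero gives the nullclines N_1 + 0.962N_2 = 466 and 0.676N_1 + N_2 = 389.
Substituting N_2 = 389 - 0.676N_1 into the first: N_1(1 - 0.962·0.676) = 466 - 0.962·389.
So N_1* = 91.8/0.35 = 262, and then N_2* = 389 - 0.676·262 = 212.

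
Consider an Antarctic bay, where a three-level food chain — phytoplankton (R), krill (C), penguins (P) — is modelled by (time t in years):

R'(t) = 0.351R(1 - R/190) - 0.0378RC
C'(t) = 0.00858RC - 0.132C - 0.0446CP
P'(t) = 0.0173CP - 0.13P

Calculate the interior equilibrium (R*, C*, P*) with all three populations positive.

From dP/dt = 0: 0.0173C* = 0.13, so C* = 7.51.
From dR/dt = 0: 0.351(1 - R*/190) = 0.0378·7.51, giving R* = 190·(1 - 0.809) = 36.2.
From dC/dt = 0: 0.00858·36.2 - 0.132 = 0.0446P*, so P* = 0.179/0.0446 = 4.01.

R* ≈ 36.2, C* ≈ 7.51, P* ≈ 4.01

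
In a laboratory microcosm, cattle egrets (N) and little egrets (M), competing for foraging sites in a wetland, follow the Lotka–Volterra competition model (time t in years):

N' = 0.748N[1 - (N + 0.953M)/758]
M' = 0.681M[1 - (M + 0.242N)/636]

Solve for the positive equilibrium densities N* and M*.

N* ≈ 197, M* ≈ 588

Setting both brackets to zero gives the nullclines N + 0.953M = 758 and 0.242N + M = 636.
Substituting M = 636 - 0.242N into the first: N(1 - 0.953·0.242) = 758 - 0.953·636.
So N* = 152/0.769 = 197, and then M* = 636 - 0.242·197 = 588.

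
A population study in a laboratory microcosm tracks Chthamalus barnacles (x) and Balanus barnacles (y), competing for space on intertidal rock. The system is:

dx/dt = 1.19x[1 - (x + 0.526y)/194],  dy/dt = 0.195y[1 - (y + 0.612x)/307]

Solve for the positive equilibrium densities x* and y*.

x* ≈ 48, y* ≈ 278

Setting both brackets to zero gives the nullclines x + 0.526y = 194 and 0.612x + y = 307.
Substituting y = 307 - 0.612x into the first: x(1 - 0.526·0.612) = 194 - 0.526·307.
So x* = 32.5/0.678 = 48, and then y* = 307 - 0.612·48 = 278.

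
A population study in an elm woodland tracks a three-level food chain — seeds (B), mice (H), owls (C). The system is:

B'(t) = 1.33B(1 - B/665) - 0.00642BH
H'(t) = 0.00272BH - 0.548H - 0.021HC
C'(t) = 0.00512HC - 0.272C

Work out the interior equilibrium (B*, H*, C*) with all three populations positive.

B* ≈ 494, H* ≈ 53.1, C* ≈ 38

From dC/dt = 0: 0.00512H* = 0.272, so H* = 53.1.
From dB/dt = 0: 1.33(1 - B*/665) = 0.00642·53.1, giving B* = 665·(1 - 0.256) = 494.
From dH/dt = 0: 0.00272·494 - 0.548 = 0.021C*, so C* = 0.797/0.021 = 38.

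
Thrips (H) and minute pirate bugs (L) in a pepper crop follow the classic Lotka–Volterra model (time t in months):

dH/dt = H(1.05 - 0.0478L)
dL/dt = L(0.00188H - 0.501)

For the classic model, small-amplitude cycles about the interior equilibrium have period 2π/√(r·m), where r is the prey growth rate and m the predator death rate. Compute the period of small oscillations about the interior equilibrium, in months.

Here r = 1.05 and m = 0.501, so r·m = 0.526.
ω = √0.526 = 0.725 per month, hence T = 2π/ω ≈ 8.66 months.

T ≈ 8.66 months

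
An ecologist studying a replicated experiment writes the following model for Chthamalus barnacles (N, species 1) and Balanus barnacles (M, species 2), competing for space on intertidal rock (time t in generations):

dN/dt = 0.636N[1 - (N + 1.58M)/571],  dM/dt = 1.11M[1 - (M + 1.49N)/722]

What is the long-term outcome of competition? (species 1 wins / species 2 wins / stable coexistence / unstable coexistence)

unstable coexistence (outcome depends on initial conditions)

Compare the nullcline intercepts: K1/α12 = 571/1.58 = 361 < K2 = 722; K2/α21 = 722/1.49 = 485 < K1 = 571.
Since both are reversed, neither can invade when rare; the interior point is a saddle.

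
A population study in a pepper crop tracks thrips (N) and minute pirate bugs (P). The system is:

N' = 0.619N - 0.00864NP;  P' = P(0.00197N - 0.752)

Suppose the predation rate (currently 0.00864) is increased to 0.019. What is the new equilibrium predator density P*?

P* ≈ 32.6

At the interior fixed point, setting dN/dt = 0 with N > 0 fixes P* = (prey growth rate)/(NP coefficient) — independent of the other coefficients.
With the change, P* = 0.619/0.019 = 32.6; it falls from 71.6.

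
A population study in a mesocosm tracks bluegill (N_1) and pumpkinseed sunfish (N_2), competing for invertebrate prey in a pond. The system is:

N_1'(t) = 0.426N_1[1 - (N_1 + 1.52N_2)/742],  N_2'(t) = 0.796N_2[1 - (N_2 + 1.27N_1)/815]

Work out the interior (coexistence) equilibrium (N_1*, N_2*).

Setting both brackets to zero gives the nullclines N_1 + 1.52N_2 = 742 and 1.27N_1 + N_2 = 815.
Substituting N_2 = 815 - 1.27N_1 into the first: N_1(1 - 1.52·1.27) = 742 - 1.52·815.
So N_1* = -497/-0.93 = 534, and then N_2* = 815 - 1.27·534 = 137.

N_1* ≈ 534, N_2* ≈ 137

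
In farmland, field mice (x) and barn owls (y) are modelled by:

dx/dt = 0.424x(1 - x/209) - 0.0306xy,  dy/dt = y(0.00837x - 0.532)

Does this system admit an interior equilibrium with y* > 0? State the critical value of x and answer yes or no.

The predator equation gives dy/dt > 0 only when x > 0.532/0.00837 = 63.6.
Without the predator, x → K = 209. Since 209 > 63.6, the predator can invade and persist.

Threshold x = 63.6; K > 63.6, so yes, the predator persists.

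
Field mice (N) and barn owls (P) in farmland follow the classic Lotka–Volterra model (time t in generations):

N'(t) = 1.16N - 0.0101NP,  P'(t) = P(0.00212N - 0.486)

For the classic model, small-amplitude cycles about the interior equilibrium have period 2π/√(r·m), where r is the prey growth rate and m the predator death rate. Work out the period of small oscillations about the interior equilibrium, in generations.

Here r = 1.16 and m = 0.486, so r·m = 0.564.
ω = √0.564 = 0.751 per generation, hence T = 2π/ω ≈ 8.37 generations.

T ≈ 8.37 generations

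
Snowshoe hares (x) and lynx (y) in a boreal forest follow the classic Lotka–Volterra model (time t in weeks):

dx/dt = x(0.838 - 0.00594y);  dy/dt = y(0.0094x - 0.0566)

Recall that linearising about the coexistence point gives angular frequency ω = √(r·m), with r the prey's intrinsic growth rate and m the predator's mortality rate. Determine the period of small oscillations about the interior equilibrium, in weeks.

Here r = 0.838 and m = 0.0566, so r·m = 0.0474.
ω = √0.0474 = 0.218 per week, hence T = 2π/ω ≈ 28.9 weeks.

T ≈ 28.9 weeks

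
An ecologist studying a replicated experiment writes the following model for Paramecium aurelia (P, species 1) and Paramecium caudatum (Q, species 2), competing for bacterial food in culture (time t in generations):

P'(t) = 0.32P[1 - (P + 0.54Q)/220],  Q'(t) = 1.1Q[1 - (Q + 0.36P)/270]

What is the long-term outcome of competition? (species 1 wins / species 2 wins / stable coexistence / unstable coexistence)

stable coexistence

Compare the nullcline intercepts: K1/α12 = 220/0.54 = 407 > K2 = 270; K2/α21 = 270/0.36 = 750 > K1 = 220.
Since both inequalities hold, each species can invade when rare, so the interior equilibrium is stable.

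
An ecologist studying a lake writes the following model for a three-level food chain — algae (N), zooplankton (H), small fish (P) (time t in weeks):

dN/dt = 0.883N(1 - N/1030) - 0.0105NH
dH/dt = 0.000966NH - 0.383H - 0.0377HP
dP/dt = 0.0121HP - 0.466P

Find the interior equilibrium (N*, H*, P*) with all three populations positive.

N* ≈ 558, H* ≈ 38.5, P* ≈ 4.15

From dP/dt = 0: 0.0121H* = 0.466, so H* = 38.5.
From dN/dt = 0: 0.883(1 - N*/1030) = 0.0105·38.5, giving N* = 1030·(1 - 0.458) = 558.
From dH/dt = 0: 0.000966·558 - 0.383 = 0.0377P*, so P* = 0.156/0.0377 = 4.15.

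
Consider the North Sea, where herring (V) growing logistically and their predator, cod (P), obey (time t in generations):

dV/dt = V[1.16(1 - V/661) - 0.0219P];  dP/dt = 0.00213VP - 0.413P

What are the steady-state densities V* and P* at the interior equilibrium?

V* ≈ 194, P* ≈ 37.4

From dP/dt = 0 with P > 0: 0.00213V* = 0.413, so V* = 194.
Substitute into dV/dt = 0: 1.16(1 - 194/661) = 0.0219P*.
The bracket is 0.707, giving P* = 0.82/0.0219 = 37.4.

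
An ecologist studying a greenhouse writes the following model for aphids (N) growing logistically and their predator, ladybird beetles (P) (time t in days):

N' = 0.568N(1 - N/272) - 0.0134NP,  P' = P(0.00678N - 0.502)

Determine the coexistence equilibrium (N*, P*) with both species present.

N* ≈ 74, P* ≈ 30.8

From dP/dt = 0 with P > 0: 0.00678N* = 0.502, so N* = 74.
Substitute into dN/dt = 0: 0.568(1 - 74/272) = 0.0134P*.
The bracket is 0.728, giving P* = 0.413/0.0134 = 30.8.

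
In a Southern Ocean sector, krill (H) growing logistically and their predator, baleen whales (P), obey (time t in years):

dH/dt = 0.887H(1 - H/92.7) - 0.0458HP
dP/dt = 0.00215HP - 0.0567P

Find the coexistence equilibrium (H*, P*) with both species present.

From dP/dt = 0 with P > 0: 0.00215H* = 0.0567, so H* = 26.4.
Substitute into dH/dt = 0: 0.887(1 - 26.4/92.7) = 0.0458P*.
The bracket is 0.716, giving P* = 0.635/0.0458 = 13.9.

H* ≈ 26.4, P* ≈ 13.9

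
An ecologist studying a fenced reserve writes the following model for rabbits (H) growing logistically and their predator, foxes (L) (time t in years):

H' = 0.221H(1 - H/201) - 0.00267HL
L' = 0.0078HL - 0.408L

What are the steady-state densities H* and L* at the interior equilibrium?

From dL/dt = 0 with L > 0: 0.0078H* = 0.408, so H* = 52.3.
Substitute into dH/dt = 0: 0.221(1 - 52.3/201) = 0.00267L*.
The bracket is 0.74, giving L* = 0.163/0.00267 = 61.2.

H* ≈ 52.3, L* ≈ 61.2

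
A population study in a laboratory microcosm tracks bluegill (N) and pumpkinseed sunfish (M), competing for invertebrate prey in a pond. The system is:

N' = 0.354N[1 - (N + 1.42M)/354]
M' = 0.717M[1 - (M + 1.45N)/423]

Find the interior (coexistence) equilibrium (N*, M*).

Setting both brackets to zero gives the nullclines N + 1.42M = 354 and 1.45N + M = 423.
Substituting M = 423 - 1.45N into the first: N(1 - 1.42·1.45) = 354 - 1.42·423.
So N* = -247/-1.06 = 233, and then M* = 423 - 1.45·233 = 85.3.

N* ≈ 233, M* ≈ 85.3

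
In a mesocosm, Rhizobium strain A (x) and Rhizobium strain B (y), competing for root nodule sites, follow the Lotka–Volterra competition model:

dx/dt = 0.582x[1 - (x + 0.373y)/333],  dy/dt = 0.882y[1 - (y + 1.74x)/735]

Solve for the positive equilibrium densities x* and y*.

x* ≈ 168, y* ≈ 443

Setting both brackets to zero gives the nullclines x + 0.373y = 333 and 1.74x + y = 735.
Substituting y = 735 - 1.74x into the first: x(1 - 0.373·1.74) = 333 - 0.373·735.
So x* = 58.8/0.351 = 168, and then y* = 735 - 1.74·168 = 443.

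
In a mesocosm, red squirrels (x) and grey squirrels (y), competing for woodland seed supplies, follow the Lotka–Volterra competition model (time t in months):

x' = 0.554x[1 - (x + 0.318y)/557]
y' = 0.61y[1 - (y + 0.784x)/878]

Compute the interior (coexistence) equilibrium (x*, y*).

x* ≈ 370, y* ≈ 588

Setting both brackets to zero gives the nullclines x + 0.318y = 557 and 0.784x + y = 878.
Substituting y = 878 - 0.784x into the first: x(1 - 0.318·0.784) = 557 - 0.318·878.
So x* = 278/0.751 = 370, and then y* = 878 - 0.784·370 = 588.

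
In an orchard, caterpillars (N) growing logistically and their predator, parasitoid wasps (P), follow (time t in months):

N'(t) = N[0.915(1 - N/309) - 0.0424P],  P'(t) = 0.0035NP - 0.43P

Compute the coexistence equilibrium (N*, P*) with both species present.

From dP/dt = 0 with P > 0: 0.0035N* = 0.43, so N* = 123.
Substitute into dN/dt = 0: 0.915(1 - 123/309) = 0.0424P*.
The bracket is 0.602, giving P* = 0.551/0.0424 = 13.

N* ≈ 123, P* ≈ 13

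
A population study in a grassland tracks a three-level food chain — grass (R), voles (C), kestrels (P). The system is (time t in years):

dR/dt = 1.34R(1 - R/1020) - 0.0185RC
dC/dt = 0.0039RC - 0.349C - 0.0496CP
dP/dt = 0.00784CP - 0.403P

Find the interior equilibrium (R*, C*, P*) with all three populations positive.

From dP/dt = 0: 0.00784C* = 0.403, so C* = 51.4.
From dR/dt = 0: 1.34(1 - R*/1020) = 0.0185·51.4, giving R* = 1020·(1 - 0.71) = 296.
From dC/dt = 0: 0.0039·296 - 0.349 = 0.0496P*, so P* = 0.806/0.0496 = 16.2.

R* ≈ 296, C* ≈ 51.4, P* ≈ 16.2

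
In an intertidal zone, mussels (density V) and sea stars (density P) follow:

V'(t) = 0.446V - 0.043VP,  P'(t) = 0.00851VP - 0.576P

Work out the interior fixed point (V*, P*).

V* ≈ 67.7, P* ≈ 10.4

Set dP/dt = 0 with P > 0: 0.00851V - 0.576 = 0, so V* = 0.576/0.00851 = 67.7.
Set dV/dt = 0 with V > 0: 0.446 - 0.043P = 0, so P* = 0.446/0.043 = 10.4.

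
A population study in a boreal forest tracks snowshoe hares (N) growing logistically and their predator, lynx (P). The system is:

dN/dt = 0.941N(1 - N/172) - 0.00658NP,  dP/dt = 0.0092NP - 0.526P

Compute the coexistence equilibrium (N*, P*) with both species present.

N* ≈ 57.2, P* ≈ 95.5

From dP/dt = 0 with P > 0: 0.0092N* = 0.526, so N* = 57.2.
Substitute into dN/dt = 0: 0.941(1 - 57.2/172) = 0.00658P*.
The bracket is 0.668, giving P* = 0.628/0.00658 = 95.5.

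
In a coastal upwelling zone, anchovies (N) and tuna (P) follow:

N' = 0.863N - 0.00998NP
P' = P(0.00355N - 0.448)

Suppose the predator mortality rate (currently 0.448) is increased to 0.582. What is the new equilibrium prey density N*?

At the interior fixed point, setting dP/dt = 0 with P > 0 fixes N* = (predator death rate)/(NP coefficient) — independent of the other coefficients.
With the change, N* = 0.582/0.00355 = 164; it rises from 126.

N* ≈ 164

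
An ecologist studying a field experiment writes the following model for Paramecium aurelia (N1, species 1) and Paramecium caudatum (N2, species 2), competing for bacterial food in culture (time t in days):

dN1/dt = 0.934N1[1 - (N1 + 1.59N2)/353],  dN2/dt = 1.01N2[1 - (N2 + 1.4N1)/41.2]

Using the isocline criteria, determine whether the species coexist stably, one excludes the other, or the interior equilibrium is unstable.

Compare the nullcline intercepts: K1/α12 = 353/1.59 = 222 > K2 = 41.2; K2/α21 = 41.2/1.4 = 29.4 < K1 = 353.
Since the inequalities point opposite ways, species 1 can invade but species 2 cannot.

species 1 excludes species 2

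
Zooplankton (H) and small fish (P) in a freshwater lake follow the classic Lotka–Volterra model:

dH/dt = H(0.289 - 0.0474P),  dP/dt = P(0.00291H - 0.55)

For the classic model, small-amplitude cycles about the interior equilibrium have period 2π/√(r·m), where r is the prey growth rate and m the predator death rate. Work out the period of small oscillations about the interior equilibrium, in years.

Here r = 0.289 and m = 0.55, so r·m = 0.159.
ω = √0.159 = 0.399 per year, hence T = 2π/ω ≈ 15.8 years.

T ≈ 15.8 years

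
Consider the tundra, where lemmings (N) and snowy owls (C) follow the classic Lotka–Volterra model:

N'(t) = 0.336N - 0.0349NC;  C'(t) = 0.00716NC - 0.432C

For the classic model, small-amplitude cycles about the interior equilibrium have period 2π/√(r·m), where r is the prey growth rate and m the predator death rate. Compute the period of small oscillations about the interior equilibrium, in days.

Here r = 0.336 and m = 0.432, so r·m = 0.145.
ω = √0.145 = 0.381 per day, hence T = 2π/ω ≈ 16.5 days.

T ≈ 16.5 days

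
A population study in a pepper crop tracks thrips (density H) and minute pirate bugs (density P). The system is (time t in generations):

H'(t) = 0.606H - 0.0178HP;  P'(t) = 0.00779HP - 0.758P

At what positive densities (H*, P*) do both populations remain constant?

H* ≈ 97.3, P* ≈ 34

Set dP/dt = 0 with P > 0: 0.00779H - 0.758 = 0, so H* = 0.758/0.00779 = 97.3.
Set dH/dt = 0 with H > 0: 0.606 - 0.0178P = 0, so P* = 0.606/0.0178 = 34.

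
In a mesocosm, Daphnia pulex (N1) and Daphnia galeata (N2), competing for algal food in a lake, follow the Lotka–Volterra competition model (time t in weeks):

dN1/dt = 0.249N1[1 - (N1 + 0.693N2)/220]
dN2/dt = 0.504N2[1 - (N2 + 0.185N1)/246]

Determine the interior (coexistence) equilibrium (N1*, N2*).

Setting both brackets to zero gives the nullclines N1 + 0.693N2 = 220 and 0.185N1 + N2 = 246.
Substituting N2 = 246 - 0.185N1 into the first: N1(1 - 0.693·0.185) = 220 - 0.693·246.
So N1* = 49.5/0.872 = 56.8, and then N2* = 246 - 0.185·56.8 = 235.

N1* ≈ 56.8, N2* ≈ 235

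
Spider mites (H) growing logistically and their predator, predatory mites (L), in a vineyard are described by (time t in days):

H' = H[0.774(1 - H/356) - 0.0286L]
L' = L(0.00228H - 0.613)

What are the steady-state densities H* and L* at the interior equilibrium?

From dL/dt = 0 with L > 0: 0.00228H* = 0.613, so H* = 269.
Substitute into dH/dt = 0: 0.774(1 - 269/356) = 0.0286L*.
The bracket is 0.245, giving L* = 0.189/0.0286 = 6.62.

H* ≈ 269, L* ≈ 6.62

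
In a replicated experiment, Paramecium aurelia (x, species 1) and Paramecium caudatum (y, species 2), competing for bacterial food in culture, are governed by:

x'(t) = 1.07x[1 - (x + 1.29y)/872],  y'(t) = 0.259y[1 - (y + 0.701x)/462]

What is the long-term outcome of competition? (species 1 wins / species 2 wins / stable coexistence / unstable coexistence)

species 1 excludes species 2

Compare the nullcline intercepts: K1/α12 = 872/1.29 = 676 > K2 = 462; K2/α21 = 462/0.701 = 659 < K1 = 872.
Since the inequalities point opposite ways, species 1 can invade but species 2 cannot.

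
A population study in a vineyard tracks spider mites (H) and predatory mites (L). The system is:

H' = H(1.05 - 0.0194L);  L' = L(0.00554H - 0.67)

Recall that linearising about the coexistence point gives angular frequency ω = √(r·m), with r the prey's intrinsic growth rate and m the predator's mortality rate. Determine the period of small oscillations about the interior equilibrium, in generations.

Here r = 1.05 and m = 0.67, so r·m = 0.704.
ω = √0.704 = 0.839 per generation, hence T = 2π/ω ≈ 7.49 generations.

T ≈ 7.49 generations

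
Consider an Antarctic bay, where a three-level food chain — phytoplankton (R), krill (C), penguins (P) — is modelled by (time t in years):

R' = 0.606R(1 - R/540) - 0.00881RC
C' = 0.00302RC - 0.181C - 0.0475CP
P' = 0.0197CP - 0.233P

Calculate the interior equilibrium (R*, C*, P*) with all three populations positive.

R* ≈ 447, C* ≈ 11.8, P* ≈ 24.6

From dP/dt = 0: 0.0197C* = 0.233, so C* = 11.8.
From dR/dt = 0: 0.606(1 - R*/540) = 0.00881·11.8, giving R* = 540·(1 - 0.172) = 447.
From dC/dt = 0: 0.00302·447 - 0.181 = 0.0475P*, so P* = 1.17/0.0475 = 24.6.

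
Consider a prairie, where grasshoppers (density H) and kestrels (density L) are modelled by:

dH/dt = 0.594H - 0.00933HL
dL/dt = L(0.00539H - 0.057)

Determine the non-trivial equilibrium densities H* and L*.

Set dL/dt = 0 with L > 0: 0.00539H - 0.057 = 0, so H* = 0.057/0.00539 = 10.6.
Set dH/dt = 0 with H > 0: 0.594 - 0.00933L = 0, so L* = 0.594/0.00933 = 63.7.

H* ≈ 10.6, L* ≈ 63.7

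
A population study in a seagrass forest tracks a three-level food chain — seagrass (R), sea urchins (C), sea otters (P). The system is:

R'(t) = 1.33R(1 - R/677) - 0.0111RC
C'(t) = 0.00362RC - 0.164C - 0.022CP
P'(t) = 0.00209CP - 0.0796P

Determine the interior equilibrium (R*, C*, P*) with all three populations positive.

R* ≈ 462, C* ≈ 38.1, P* ≈ 68.5

From dP/dt = 0: 0.00209C* = 0.0796, so C* = 38.1.
From dR/dt = 0: 1.33(1 - R*/677) = 0.0111·38.1, giving R* = 677·(1 - 0.318) = 462.
From dC/dt = 0: 0.00362·462 - 0.164 = 0.022P*, so P* = 1.51/0.022 = 68.5.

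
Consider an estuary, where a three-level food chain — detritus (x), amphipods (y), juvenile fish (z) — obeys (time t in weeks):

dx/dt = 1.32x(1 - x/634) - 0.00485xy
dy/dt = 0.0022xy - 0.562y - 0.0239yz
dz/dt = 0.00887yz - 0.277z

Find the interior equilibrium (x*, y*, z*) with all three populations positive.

x* ≈ 561, y* ≈ 31.2, z* ≈ 28.1

From dz/dt = 0: 0.00887y* = 0.277, so y* = 31.2.
From dx/dt = 0: 1.32(1 - x*/634) = 0.00485·31.2, giving x* = 634·(1 - 0.115) = 561.
From dy/dt = 0: 0.0022·561 - 0.562 = 0.0239z*, so z* = 0.673/0.0239 = 28.1.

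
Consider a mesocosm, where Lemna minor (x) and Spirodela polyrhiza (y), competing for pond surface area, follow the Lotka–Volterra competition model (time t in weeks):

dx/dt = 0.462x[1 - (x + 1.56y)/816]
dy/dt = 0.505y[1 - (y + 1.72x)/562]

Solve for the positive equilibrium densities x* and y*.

x* ≈ 36.1, y* ≈ 500

Setting both brackets to zero gives the nullclines x + 1.56y = 816 and 1.72x + y = 562.
Substituting y = 562 - 1.72x into the first: x(1 - 1.56·1.72) = 816 - 1.56·562.
So x* = -60.7/-1.68 = 36.1, and then y* = 562 - 1.72·36.1 = 500.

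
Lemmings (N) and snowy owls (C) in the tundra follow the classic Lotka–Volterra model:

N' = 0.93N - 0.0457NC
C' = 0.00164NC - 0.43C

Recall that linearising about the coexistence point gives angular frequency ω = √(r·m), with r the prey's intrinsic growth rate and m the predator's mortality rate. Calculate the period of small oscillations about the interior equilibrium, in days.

T ≈ 9.94 days

Here r = 0.93 and m = 0.43, so r·m = 0.4.
ω = √0.4 = 0.632 per day, hence T = 2π/ω ≈ 9.94 days.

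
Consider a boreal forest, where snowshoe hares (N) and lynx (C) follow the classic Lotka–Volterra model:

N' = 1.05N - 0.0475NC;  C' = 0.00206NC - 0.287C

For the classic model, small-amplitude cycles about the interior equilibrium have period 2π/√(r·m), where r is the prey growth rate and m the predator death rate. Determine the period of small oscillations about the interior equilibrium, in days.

Here r = 1.05 and m = 0.287, so r·m = 0.301.
ω = √0.301 = 0.549 per day, hence T = 2π/ω ≈ 11.4 days.

T ≈ 11.4 days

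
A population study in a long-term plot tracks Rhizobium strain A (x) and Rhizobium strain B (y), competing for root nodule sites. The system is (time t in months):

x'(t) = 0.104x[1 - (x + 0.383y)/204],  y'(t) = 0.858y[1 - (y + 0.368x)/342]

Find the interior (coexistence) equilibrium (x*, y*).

Setting both brackets to zero gives the nullclines x + 0.383y = 204 and 0.368x + y = 342.
Substituting y = 342 - 0.368x into the first: x(1 - 0.383·0.368) = 204 - 0.383·342.
So x* = 73/0.859 = 85, and then y* = 342 - 0.368·85 = 311.

x* ≈ 85, y* ≈ 311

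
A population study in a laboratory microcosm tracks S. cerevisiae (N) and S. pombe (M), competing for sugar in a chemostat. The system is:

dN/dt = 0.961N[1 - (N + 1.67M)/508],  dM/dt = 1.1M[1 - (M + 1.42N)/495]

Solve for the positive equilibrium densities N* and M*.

N* ≈ 232, M* ≈ 165

Setting both brackets to zero gives the nullclines N + 1.67M = 508 and 1.42N + M = 495.
Substituting M = 495 - 1.42N into the first: N(1 - 1.67·1.42) = 508 - 1.67·495.
So N* = -319/-1.37 = 232, and then M* = 495 - 1.42·232 = 165.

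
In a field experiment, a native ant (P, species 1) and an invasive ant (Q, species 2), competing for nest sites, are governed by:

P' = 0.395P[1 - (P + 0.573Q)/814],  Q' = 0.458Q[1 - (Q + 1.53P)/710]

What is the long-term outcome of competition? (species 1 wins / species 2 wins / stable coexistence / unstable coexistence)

Compare the nullcline intercepts: K1/α12 = 814/0.573 = 1420 > K2 = 710; K2/α21 = 710/1.53 = 464 < K1 = 814.
Since the inequalities point opposite ways, species 1 can invade but species 2 cannot.

species 1 excludes species 2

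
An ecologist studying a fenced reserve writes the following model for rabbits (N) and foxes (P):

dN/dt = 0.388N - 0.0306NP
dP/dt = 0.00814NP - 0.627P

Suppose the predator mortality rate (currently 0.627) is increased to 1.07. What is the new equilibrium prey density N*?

N* ≈ 131

At the interior fixed point, setting dP/dt = 0 with P > 0 fixes N* = (predator death rate)/(NP coefficient) — independent of the other coefficients.
With the change, N* = 1.07/0.00814 = 131; it rises from 77.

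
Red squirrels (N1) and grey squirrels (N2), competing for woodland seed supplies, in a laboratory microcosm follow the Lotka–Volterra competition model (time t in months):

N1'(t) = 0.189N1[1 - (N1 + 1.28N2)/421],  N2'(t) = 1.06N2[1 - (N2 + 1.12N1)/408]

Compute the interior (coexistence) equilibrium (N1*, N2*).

N1* ≈ 233, N2* ≈ 146

Setting both brackets to zero gives the nullclines N1 + 1.28N2 = 421 and 1.12N1 + N2 = 408.
Substituting N2 = 408 - 1.12N1 into the first: N1(1 - 1.28·1.12) = 421 - 1.28·408.
So N1* = -101/-0.434 = 233, and then N2* = 408 - 1.12·233 = 146.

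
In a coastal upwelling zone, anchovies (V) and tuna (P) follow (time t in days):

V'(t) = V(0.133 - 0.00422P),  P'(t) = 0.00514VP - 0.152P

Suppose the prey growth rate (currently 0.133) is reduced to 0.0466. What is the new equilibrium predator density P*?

At the interior fixed point, setting dV/dt = 0 with V > 0 fixes P* = (prey growth rate)/(VP coefficient) — independent of the other coefficients.
With the change, P* = 0.0466/0.00422 = 11; it falls from 31.5.

P* ≈ 11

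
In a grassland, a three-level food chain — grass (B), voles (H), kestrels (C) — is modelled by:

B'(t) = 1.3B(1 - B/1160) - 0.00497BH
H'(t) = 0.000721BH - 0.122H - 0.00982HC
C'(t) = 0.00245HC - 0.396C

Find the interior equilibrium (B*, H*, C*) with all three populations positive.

B* ≈ 443, H* ≈ 162, C* ≈ 20.1

From dC/dt = 0: 0.00245H* = 0.396, so H* = 162.
From dB/dt = 0: 1.3(1 - B*/1160) = 0.00497·162, giving B* = 1160·(1 - 0.618) = 443.
From dH/dt = 0: 0.000721·443 - 0.122 = 0.00982C*, so C* = 0.198/0.00982 = 20.1.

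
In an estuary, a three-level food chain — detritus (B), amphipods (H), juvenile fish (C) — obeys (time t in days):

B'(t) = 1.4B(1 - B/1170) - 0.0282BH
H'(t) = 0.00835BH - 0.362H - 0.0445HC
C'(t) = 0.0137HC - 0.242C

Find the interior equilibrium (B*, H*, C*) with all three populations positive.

From dC/dt = 0: 0.0137H* = 0.242, so H* = 17.7.
From dB/dt = 0: 1.4(1 - B*/1170) = 0.0282·17.7, giving B* = 1170·(1 - 0.356) = 754.
From dH/dt = 0: 0.00835·754 - 0.362 = 0.0445C*, so C* = 5.93/0.0445 = 133.

B* ≈ 754, H* ≈ 17.7, C* ≈ 133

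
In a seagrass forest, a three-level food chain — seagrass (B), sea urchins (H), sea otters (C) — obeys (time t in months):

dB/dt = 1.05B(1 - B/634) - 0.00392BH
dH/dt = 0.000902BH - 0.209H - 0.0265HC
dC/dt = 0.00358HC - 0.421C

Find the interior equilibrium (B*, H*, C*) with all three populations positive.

B* ≈ 356, H* ≈ 118, C* ≈ 4.22

From dC/dt = 0: 0.00358H* = 0.421, so H* = 118.
From dB/dt = 0: 1.05(1 - B*/634) = 0.00392·118, giving B* = 634·(1 - 0.439) = 356.
From dH/dt = 0: 0.000902·356 - 0.209 = 0.0265C*, so C* = 0.112/0.0265 = 4.22.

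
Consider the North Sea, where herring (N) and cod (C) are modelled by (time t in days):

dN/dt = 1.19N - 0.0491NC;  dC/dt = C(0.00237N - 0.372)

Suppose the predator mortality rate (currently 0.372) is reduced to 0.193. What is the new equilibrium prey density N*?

N* ≈ 81.4

At the interior fixed point, setting dC/dt = 0 with C > 0 fixes N* = (predator death rate)/(NC coefficient) — independent of the other coefficients.
With the change, N* = 0.193/0.00237 = 81.4; it falls from 157.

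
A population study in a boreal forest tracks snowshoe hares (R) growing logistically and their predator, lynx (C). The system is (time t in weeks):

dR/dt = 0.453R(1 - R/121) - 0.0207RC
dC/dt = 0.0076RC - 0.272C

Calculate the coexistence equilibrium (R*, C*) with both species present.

R* ≈ 35.8, C* ≈ 15.4

From dC/dt = 0 with C > 0: 0.0076R* = 0.272, so R* = 35.8.
Substitute into dR/dt = 0: 0.453(1 - 35.8/121) = 0.0207C*.
The bracket is 0.704, giving C* = 0.319/0.0207 = 15.4.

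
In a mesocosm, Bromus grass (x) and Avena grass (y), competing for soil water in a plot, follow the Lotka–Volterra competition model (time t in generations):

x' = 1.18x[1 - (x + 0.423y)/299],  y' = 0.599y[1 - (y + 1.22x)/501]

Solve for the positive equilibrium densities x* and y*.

x* ≈ 180, y* ≈ 281

Setting both brackets to zero gives the nullclines x + 0.423y = 299 and 1.22x + y = 501.
Substituting y = 501 - 1.22x into the first: x(1 - 0.423·1.22) = 299 - 0.423·501.
So x* = 87.1/0.484 = 180, and then y* = 501 - 1.22·180 = 281.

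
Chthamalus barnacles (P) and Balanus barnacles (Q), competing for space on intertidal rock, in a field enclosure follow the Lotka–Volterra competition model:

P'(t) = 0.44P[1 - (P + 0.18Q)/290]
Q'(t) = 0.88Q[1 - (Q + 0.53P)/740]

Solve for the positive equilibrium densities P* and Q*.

P* ≈ 173, Q* ≈ 648

Setting both brackets to zero gives the nullclines P + 0.18Q = 290 and 0.53P + Q = 740.
Substituting Q = 740 - 0.53P into the first: P(1 - 0.18·0.53) = 290 - 0.18·740.
So P* = 157/0.905 = 173, and then Q* = 740 - 0.53·173 = 648.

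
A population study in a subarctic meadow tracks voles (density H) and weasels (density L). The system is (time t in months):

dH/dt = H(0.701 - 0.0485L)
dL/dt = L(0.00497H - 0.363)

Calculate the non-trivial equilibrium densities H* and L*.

Set dL/dt = 0 with L > 0: 0.00497H - 0.363 = 0, so H* = 0.363/0.00497 = 73.
Set dH/dt = 0 with H > 0: 0.701 - 0.0485L = 0, so L* = 0.701/0.0485 = 14.5.

H* ≈ 73, L* ≈ 14.5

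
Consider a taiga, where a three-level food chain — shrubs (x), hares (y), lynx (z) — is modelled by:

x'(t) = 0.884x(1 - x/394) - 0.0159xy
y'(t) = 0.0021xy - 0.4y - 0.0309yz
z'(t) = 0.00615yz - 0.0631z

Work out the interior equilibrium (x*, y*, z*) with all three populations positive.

x* ≈ 321, y* ≈ 10.3, z* ≈ 8.89

From dz/dt = 0: 0.00615y* = 0.0631, so y* = 10.3.
From dx/dt = 0: 0.884(1 - x*/394) = 0.0159·10.3, giving x* = 394·(1 - 0.185) = 321.
From dy/dt = 0: 0.0021·321 - 0.4 = 0.0309z*, so z* = 0.275/0.0309 = 8.89.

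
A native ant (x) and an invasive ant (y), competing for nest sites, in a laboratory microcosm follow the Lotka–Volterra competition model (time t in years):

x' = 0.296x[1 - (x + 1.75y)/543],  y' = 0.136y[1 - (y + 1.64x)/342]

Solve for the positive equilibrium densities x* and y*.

x* ≈ 29.7, y* ≈ 293

Setting both brackets to zero gives the nullclines x + 1.75y = 543 and 1.64x + y = 342.
Substituting y = 342 - 1.64x into the first: x(1 - 1.75·1.64) = 543 - 1.75·342.
So x* = -55.5/-1.87 = 29.7, and then y* = 342 - 1.64·29.7 = 293.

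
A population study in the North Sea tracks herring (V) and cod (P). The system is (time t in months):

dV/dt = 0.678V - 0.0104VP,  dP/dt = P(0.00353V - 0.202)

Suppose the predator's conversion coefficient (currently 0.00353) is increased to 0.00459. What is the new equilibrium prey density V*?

V* ≈ 44

At the interior fixed point, setting dP/dt = 0 with P > 0 fixes V* = (predator death rate)/(VP coefficient) — independent of the other coefficients.
With the change, V* = 0.202/0.00459 = 44; it falls from 57.2.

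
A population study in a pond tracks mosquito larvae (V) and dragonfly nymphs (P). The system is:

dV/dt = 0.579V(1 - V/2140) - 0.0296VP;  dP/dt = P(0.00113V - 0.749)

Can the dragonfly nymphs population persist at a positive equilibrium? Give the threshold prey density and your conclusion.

The predator equation gives dP/dt > 0 only when V > 0.749/0.00113 = 663.
Without the predator, V → K = 2140. Since 2140 > 663, the predator can invade and persist.

Threshold V = 663; K > 663, so yes, the predator persists.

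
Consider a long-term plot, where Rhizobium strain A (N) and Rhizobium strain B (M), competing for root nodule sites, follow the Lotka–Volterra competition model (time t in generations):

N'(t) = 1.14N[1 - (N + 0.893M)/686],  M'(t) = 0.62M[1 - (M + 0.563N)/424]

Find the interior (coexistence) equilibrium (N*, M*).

Setting both brackets to zero gives the nullclines N + 0.893M = 686 and 0.563N + M = 424.
Substituting M = 424 - 0.563N into the first: N(1 - 0.893·0.563) = 686 - 0.893·424.
So N* = 307/0.497 = 618, and then M* = 424 - 0.563·618 = 76.

N* ≈ 618, M* ≈ 76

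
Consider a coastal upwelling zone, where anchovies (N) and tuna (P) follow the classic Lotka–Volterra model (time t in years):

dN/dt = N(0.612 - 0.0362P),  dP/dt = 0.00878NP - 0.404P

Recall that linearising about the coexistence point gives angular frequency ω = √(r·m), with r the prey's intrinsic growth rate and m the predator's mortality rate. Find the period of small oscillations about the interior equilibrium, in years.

T ≈ 12.6 years

Here r = 0.612 and m = 0.404, so r·m = 0.247.
ω = √0.247 = 0.497 per year, hence T = 2π/ω ≈ 12.6 years.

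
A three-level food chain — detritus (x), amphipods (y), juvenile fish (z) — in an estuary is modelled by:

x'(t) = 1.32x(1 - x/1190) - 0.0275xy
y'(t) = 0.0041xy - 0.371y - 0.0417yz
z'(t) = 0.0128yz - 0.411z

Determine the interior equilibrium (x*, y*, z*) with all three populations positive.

x* ≈ 394, y* ≈ 32.1, z* ≈ 29.8

From dz/dt = 0: 0.0128y* = 0.411, so y* = 32.1.
From dx/dt = 0: 1.32(1 - x*/1190) = 0.0275·32.1, giving x* = 1190·(1 - 0.669) = 394.
From dy/dt = 0: 0.0041·394 - 0.371 = 0.0417z*, so z* = 1.24/0.0417 = 29.8.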